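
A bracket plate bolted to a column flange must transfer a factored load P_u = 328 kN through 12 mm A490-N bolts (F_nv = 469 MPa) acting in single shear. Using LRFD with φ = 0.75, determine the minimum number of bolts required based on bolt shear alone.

A_b = π·12²/4 = 113.1 mm².
Per-bolt design strength φR_n = 0.75 × 469 × 113.1 × 1 / 1000 = 39.78 kN.
n ≥ 328 / 39.78 = 8.245 → use 9 bolts.

9 bolts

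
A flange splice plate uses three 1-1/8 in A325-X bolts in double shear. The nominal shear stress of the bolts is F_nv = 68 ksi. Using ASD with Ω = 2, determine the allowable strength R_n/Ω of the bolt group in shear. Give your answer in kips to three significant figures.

A_b = π × 1.125² / 4 = 0.994 in².
R_n = F_nv · A_b · n · n_s = 68 × 0.994 × 3 × 2 = 405.6 kips.
Allowable strength R_n/Ω = 405.6 / 2 = 203 kips.

203 kips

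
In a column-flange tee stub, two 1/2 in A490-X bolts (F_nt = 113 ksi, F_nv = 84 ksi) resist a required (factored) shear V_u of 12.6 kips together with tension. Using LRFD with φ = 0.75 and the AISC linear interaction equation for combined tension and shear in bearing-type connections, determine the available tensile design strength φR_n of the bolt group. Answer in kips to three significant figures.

26.3 kips

A_b = π·0.5²/4 = 0.1963 in²; f_rv = 12.6 / (2 × 0.1963) = 32.09 ksi.
F'_nt = 1.3 F_nt − (F_nt / φF_nv) f_rv = 1.3·113 − (113/(0.75·84))·32.09 = 89.35 ksi, capped at F_nt → F'_nt = 89.35 ksi.
R_n = F'_nt · A_b · n = 89.35 × 0.1963 × 2 = 35.09 kips.
Design strength φR_n = 0.75 × 35.09 = 26.3 kips.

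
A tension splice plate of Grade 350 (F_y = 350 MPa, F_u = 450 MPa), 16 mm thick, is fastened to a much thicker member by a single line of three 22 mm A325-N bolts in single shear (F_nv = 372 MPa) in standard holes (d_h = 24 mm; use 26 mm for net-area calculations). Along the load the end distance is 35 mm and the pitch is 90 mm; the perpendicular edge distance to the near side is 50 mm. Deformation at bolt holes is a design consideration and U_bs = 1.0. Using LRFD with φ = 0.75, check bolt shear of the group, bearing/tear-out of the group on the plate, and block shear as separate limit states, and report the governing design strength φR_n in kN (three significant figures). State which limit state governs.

Bolt shear: A_b = π·22²/4 = 380.1 mm²; R_n = 372 × 380.1 × 3 × 1 / 1000 = 424.2 kN → 0.75 × 424.2 = 318 kN.
Bearing: edge l_c = 23, r_n = 198.7 kN; interior l_c = 66, r_n = 380.2 kN; R_n = 198.7 + 2·380.2 = 959 kN → 719 kN.
Block shear: A_gv = 3440, A_nv = 2400, A_nt = 592 mm²; R_n = min(0.6F_uA_nv, 0.6F_yA_gv) + U_bs·F_u·A_nt = 914.4 kN → 686 kN.
Bolt shear governs: 318 kN.

318 kN (bolt shear governs)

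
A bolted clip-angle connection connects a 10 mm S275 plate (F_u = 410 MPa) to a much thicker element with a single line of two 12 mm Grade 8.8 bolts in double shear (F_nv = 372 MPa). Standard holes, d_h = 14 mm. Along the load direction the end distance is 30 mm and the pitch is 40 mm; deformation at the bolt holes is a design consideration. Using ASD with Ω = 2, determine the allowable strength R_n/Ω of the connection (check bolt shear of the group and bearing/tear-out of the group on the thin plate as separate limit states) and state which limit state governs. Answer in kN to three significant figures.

84.1 kN (bolt shear governs)

Bolt shear: A_b = π·12²/4 = 113.1 mm²; R_n = 372 × 113.1 × 2 × 2 / 1000 = 168.3 kN → 168.3 / 2 = 84.1 kN.
Bearing (1.2 l_c t F_u ≤ 2.4 d t F_u): upper limit = 2.4·12·10·410 / 1000 = 118.1 kN.
  Edge l_c = 30 − 14/2 = 23 → r_n = 113.2 kN; interior l_c = 40 − 14 = 26 → r_n = 118.1 kN.
  R_n,bearing = 1·113.2 + 1·118.1 = 231.2 kN → 231.2 / 2 = 116 kN.
Bolt shear governs: 84.1 kN.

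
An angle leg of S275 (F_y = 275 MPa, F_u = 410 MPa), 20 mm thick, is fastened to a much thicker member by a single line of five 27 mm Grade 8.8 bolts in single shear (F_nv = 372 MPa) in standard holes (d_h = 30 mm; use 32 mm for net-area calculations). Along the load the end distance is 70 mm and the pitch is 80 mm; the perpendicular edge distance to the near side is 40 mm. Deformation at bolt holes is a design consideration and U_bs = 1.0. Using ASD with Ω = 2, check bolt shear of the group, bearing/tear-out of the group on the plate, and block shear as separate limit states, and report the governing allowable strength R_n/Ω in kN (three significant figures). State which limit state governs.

Bolt shear: A_b = π·27²/4 = 572.6 mm²; R_n = 372 × 572.6 × 5 × 1 / 1000 = 1065 kN → 1065 / 2 = 532 kN.
Bearing: edge l_c = 55, r_n = 531.4 kN; interior l_c = 50, r_n = 492 kN; R_n = 531.4 + 4·492 = 2499 kN → 1250 kN.
Block shear: A_gv = 7800, A_nv = 4920, A_nt = 480 mm²; R_n = min(0.6F_uA_nv, 0.6F_yA_gv) + U_bs·F_u·A_nt = 1407 kN → 704 kN.
Bolt shear governs: 532 kN.

532 kN (bolt shear governs)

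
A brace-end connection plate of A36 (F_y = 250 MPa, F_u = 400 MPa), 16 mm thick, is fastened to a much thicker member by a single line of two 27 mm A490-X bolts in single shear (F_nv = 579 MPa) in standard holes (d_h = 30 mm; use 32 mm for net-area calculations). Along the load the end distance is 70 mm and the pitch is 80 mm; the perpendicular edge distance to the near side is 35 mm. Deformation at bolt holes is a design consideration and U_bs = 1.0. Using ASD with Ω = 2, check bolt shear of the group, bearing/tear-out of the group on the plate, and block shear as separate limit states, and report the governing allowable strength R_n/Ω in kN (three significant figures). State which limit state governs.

241 kN (block shear governs)

Bolt shear: A_b = π·27²/4 = 572.6 mm²; R_n = 579 × 572.6 × 2 × 1 / 1000 = 663 kN → 663 / 2 = 332 kN.
Bearing: edge l_c = 55, r_n = 414.7 kN; interior l_c = 50, r_n = 384 kN; R_n = 414.7 + 1·384 = 798.7 kN → 399 kN.
Block shear: A_gv = 2400, A_nv = 1632, A_nt = 304 mm²; R_n = min(0.6F_uA_nv, 0.6F_yA_gv) + U_bs·F_u·A_nt = 481.6 kN → 241 kN.
Block shear governs: 241 kN.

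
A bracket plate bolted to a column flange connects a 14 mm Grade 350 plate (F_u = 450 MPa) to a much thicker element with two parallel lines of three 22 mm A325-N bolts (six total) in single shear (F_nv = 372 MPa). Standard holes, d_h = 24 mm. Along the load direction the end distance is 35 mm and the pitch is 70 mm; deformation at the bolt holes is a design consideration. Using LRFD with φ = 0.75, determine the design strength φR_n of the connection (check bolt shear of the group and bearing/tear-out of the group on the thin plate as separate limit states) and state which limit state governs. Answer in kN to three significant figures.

636 kN (bolt shear governs)

Bolt shear: A_b = π·22²/4 = 380.1 mm²; R_n = 372 × 380.1 × 6 × 1 / 1000 = 848.5 kN → 0.75 × 848.5 = 636 kN.
Bearing (1.2 l_c t F_u ≤ 2.4 d t F_u): upper limit = 2.4·22·14·450 / 1000 = 332.6 kN.
  Edge l_c = 35 − 24/2 = 23 → r_n = 173.9 kN; interior l_c = 70 − 24 = 46 → r_n = 332.6 kN.
  R_n,bearing = 2·173.9 + 4·332.6 = 1678 kN → 0.75 × 1678 = 1260 kN.
Bolt shear governs: 636 kN.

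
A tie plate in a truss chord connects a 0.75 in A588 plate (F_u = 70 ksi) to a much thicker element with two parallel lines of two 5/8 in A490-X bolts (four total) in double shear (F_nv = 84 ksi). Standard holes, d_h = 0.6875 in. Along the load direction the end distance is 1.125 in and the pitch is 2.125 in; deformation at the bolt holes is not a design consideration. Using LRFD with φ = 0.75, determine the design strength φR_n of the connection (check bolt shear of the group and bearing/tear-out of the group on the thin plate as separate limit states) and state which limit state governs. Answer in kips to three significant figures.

155 kips (bolt shear governs)

Bolt shear: A_b = π·0.625²/4 = 0.3068 in²; R_n = 84 × 0.3068 × 4 × 2 = 206.2 kips → 0.75 × 206.2 = 155 kips.
Bearing (1.5 l_c t F_u ≤ 3.0 d t F_u): upper limit = 3.0·0.625·0.75·70 = 98.44 kips.
  Edge l_c = 1.125 − 0.6875/2 = 0.7812 → r_n = 61.52 kips; interior l_c = 2.125 − 0.6875 = 1.438 → r_n = 98.44 kips.
  R_n,bearing = 2·61.52 + 2·98.44 = 319.9 kips → 0.75 × 319.9 = 240 kips.
Bolt shear governs: 155 kips.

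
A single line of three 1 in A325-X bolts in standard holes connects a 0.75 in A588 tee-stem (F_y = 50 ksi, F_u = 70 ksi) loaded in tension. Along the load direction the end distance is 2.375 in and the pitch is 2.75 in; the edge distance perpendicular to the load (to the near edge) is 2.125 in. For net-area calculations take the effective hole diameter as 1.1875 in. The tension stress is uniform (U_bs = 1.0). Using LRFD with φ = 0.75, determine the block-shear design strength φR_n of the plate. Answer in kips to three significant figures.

176 kips

Shear plane L_v = 2.375 + 2·2.75 = 7.875 in; A_gv = 7.875 × 0.75 = 5.906 in².
A_nv = (7.875 − 2.5·1.1875) × 0.75 = 3.68 in².
A_nt = (2.125 − 0.5·1.1875) × 0.75 = 1.148 in².
0.6 F_u A_nv = 154.5 kips; 0.6 F_y A_gv = 177.2 kips → shear rupture governs the shear term.
R_n = 154.5 + 1.0 × 70 × 1.148 = 234.9 kips.
Design strength φR_n = 0.75 × 234.9 = 176 kips.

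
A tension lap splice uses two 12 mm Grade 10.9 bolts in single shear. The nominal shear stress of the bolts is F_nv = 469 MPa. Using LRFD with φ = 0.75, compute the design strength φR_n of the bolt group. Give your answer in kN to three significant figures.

79.6 kN

A_b = π × 12² / 4 = 113.1 mm².
R_n = F_nv · A_b · n · n_s = 469 × 113.1 × 2 × 1 / 1000 = 106.1 kN.
Design strength φR_n = 0.75 × 106.1 = 79.6 kN.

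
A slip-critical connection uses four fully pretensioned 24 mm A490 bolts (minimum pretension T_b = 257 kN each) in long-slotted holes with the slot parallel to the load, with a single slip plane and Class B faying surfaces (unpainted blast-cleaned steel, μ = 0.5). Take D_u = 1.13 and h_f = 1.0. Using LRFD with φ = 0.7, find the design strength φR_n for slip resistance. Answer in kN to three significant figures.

407 kN

R_n = μ · D_u · h_f · T_b · n_s · n_b = 0.5 × 1.13 × 1.0 × 257 × 1 × 4 = 580.8 kN.
Design strength φR_n = 0.7 × 580.8 = 407 kN.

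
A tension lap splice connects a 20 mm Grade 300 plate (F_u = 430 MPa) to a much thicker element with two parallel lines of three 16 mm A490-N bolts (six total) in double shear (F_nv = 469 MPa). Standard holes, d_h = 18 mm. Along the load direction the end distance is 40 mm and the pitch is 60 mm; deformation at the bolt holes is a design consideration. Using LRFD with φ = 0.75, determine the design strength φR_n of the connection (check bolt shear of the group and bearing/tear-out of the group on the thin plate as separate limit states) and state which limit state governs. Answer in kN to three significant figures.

849 kN (bolt shear governs)

Bolt shear: A_b = π·16²/4 = 201.1 mm²; R_n = 469 × 201.1 × 6 × 2 / 1000 = 1132 kN → 0.75 × 1132 = 849 kN.
Bearing (1.2 l_c t F_u ≤ 2.4 d t F_u): upper limit = 2.4·16·20·430 / 1000 = 330.2 kN.
  Edge l_c = 40 − 18/2 = 31 → r_n = 319.9 kN; interior l_c = 60 − 18 = 42 → r_n = 330.2 kN.
  R_n,bearing = 2·319.9 + 4·330.2 = 1961 kN → 0.75 × 1961 = 1470 kN.
Bolt shear governs: 849 kN.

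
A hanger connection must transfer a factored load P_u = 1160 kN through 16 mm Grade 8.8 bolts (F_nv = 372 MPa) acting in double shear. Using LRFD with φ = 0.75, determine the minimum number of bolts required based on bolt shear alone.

A_b = π·16²/4 = 201.1 mm².
Per-bolt design strength φR_n = 0.75 × 372 × 201.1 × 2 / 1000 = 112.2 kN.
n ≥ 1160 / 112.2 = 10.34 → use 11 bolts.

11 bolts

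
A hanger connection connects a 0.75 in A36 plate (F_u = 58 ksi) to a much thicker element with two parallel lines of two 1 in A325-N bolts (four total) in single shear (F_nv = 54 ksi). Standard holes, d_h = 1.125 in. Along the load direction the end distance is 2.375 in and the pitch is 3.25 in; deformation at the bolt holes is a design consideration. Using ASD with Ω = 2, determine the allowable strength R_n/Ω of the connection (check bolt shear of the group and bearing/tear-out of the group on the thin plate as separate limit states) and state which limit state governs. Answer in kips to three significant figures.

84.8 kips (bolt shear governs)

Bolt shear: A_b = π·1²/4 = 0.7854 in²; R_n = 54 × 0.7854 × 4 × 1 = 169.6 kips → 169.6 / 2 = 84.8 kips.
Bearing (1.2 l_c t F_u ≤ 2.4 d t F_u): upper limit = 2.4·1·0.75·58 = 104.4 kips.
  Edge l_c = 2.375 − 1.125/2 = 1.812 → r_n = 94.61 kips; interior l_c = 3.25 − 1.125 = 2.125 → r_n = 104.4 kips.
  R_n,bearing = 2·94.61 + 2·104.4 = 398 kips → 398 / 2 = 199 kips.
Bolt shear governs: 84.8 kips.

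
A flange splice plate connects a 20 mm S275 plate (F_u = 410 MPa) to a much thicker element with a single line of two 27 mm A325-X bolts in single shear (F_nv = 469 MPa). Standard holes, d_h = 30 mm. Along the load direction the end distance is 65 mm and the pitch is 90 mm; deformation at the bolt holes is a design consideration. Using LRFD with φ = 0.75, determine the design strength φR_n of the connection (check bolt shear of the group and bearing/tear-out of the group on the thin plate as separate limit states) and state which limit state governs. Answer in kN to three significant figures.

Bolt shear: A_b = π·27²/4 = 572.6 mm²; R_n = 469 × 572.6 × 2 × 1 / 1000 = 537.1 kN → 0.75 × 537.1 = 403 kN.
Bearing (1.2 l_c t F_u ≤ 2.4 d t F_u): upper limit = 2.4·27·20·410 / 1000 = 531.4 kN.
  Edge l_c = 65 − 30/2 = 50 → r_n = 492 kN; interior l_c = 90 − 30 = 60 → r_n = 531.4 kN.
  R_n,bearing = 1·492 + 1·531.4 = 1023 kN → 0.75 × 1023 = 768 kN.
Bolt shear governs: 403 kN.

403 kN (bolt shear governs)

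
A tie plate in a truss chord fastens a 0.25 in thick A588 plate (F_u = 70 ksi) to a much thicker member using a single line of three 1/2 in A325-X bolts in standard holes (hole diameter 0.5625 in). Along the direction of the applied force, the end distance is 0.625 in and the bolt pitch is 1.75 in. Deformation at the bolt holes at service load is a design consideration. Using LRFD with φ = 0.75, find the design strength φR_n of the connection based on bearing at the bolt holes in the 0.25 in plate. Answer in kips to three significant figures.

36.9 kips

Per bolt r_n = 1.2 l_c t F_u ≤ 2.4 d t F_u; upper limit = 2.4 × 0.5 × 0.25 × 70 = 21 kips.
Edge bolt: l_c = 0.625 − 0.5625/2 = 0.3438 in → 1.2 × 0.3438 × 0.25 × 70 = 7.219 → r_n = 7.219 kips.
Interior bolts: l_c = 1.75 − 0.5625 = 1.188 in → 1.2 × 1.188 × 0.25 × 70 = 24.94 → r_n = 21 kips.
R_n = 1 × 7.219 + 2 × 21 = 49.22 kips.
Design strength φR_n = 0.75 × 49.22 = 36.9 kips.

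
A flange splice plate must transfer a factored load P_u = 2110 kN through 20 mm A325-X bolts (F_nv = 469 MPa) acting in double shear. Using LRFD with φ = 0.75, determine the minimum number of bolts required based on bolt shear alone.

A_b = π·20²/4 = 314.2 mm².
Per-bolt design strength φR_n = 0.75 × 469 × 314.2 × 2 / 1000 = 221 kN.
n ≥ 2110 / 221 = 9.547 → use 10 bolts.

10 bolts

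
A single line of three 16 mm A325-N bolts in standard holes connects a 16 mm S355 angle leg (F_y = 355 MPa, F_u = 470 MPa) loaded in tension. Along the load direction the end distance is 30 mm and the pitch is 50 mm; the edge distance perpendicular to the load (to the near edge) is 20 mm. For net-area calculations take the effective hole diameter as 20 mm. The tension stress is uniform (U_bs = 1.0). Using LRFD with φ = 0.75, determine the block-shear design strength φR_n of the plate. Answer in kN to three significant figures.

327 kN

Shear plane L_v = 30 + 2·50 = 130 mm; A_gv = 130 × 16 = 2080 mm².
A_nv = (130 − 2.5·20) × 16 = 1280 mm².
A_nt = (20 − 0.5·20) × 16 = 160 mm².
0.6 F_u A_nv = 361 kN; 0.6 F_y A_gv = 443 kN → shear rupture governs the shear term.
R_n = 361 + 1.0 × 470 × 160 / 1000 = 436.2 kN.
Design strength φR_n = 0.75 × 436.2 = 327 kN.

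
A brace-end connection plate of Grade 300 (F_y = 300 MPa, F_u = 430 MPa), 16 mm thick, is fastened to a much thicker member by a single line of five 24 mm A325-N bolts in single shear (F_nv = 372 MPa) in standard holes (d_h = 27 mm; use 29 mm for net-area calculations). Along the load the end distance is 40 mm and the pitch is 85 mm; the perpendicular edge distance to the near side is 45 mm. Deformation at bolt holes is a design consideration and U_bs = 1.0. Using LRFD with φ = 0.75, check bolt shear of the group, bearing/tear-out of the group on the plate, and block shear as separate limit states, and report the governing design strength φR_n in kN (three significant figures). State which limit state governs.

Bolt shear: A_b = π·24²/4 = 452.4 mm²; R_n = 372 × 452.4 × 5 × 1 / 1000 = 841.4 kN → 0.75 × 841.4 = 631 kN.
Bearing: edge l_c = 26.5, r_n = 218.8 kN; interior l_c = 58, r_n = 396.3 kN; R_n = 218.8 + 4·396.3 = 1804 kN → 1350 kN.
Block shear: A_gv = 6080, A_nv = 3992, A_nt = 488 mm²; R_n = min(0.6F_uA_nv, 0.6F_yA_gv) + U_bs·F_u·A_nt = 1240 kN → 930 kN.
Bolt shear governs: 631 kN.

631 kN (bolt shear governs)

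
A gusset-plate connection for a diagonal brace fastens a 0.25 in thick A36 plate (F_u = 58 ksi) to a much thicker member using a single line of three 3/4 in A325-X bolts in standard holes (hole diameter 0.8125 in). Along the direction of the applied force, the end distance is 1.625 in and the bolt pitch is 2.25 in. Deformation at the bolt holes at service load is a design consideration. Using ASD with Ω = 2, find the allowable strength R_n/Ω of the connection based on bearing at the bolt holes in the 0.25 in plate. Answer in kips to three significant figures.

Per bolt r_n = 1.2 l_c t F_u ≤ 2.4 d t F_u; upper limit = 2.4 × 0.75 × 0.25 × 58 = 26.1 kips.
Edge bolt: l_c = 1.625 − 0.8125/2 = 1.219 in → 1.2 × 1.219 × 0.25 × 58 = 21.21 → r_n = 21.21 kips.
Interior bolts: l_c = 2.25 − 0.8125 = 1.438 in → 1.2 × 1.438 × 0.25 × 58 = 25.01 → r_n = 25.01 kips.
R_n = 1 × 21.21 + 2 × 25.01 = 71.23 kips.
Allowable strength R_n/Ω = 71.23 / 2 = 35.6 kips.

35.6 kips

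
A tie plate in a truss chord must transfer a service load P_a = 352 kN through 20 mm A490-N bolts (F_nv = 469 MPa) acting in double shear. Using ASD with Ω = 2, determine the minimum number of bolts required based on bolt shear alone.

A_b = π·20²/4 = 314.2 mm².
Per-bolt allowable strength R_n/Ω = 469 × 314.2 × 2 / 1000 / 2 = 147.3 kN.
n ≥ 352 / 147.3 = 2.389 → use 3 bolts.

3 bolts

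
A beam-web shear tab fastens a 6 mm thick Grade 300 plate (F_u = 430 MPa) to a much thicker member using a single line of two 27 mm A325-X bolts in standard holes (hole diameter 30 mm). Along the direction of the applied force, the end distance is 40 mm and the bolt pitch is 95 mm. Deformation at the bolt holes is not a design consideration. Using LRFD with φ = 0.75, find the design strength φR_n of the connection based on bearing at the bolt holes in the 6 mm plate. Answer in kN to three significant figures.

Per bolt r_n = 1.5 l_c t F_u ≤ 3.0 d t F_u; upper limit = 3.0 × 27 × 6 × 430 / 1000 = 209 kN.
Edge bolt: l_c = 40 − 30/2 = 25 mm → 1.5 × 25 × 6 × 430 / 1000 = 96.75 → r_n = 96.75 kN.
Interior bolts: l_c = 95 − 30 = 65 mm → 1.5 × 65 × 6 × 430 / 1000 = 251.6 → r_n = 209 kN.
R_n = 1 × 96.75 + 1 × 209 = 305.7 kN.
Design strength φR_n = 0.75 × 305.7 = 229 kN.

229 kN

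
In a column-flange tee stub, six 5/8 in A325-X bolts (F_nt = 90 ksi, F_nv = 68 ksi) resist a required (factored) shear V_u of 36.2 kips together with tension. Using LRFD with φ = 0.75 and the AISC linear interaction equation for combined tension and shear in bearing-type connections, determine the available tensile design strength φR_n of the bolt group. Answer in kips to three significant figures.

A_b = π·0.625²/4 = 0.3068 in²; f_rv = 36.2 / (6 × 0.3068) = 19.67 ksi.
F'_nt = 1.3 F_nt − (F_nt / φF_nv) f_rv = 1.3·90 − (90/(0.75·68))·19.67 = 82.3 ksi, capped at F_nt → F'_nt = 82.3 ksi.
R_n = F'_nt · A_b · n = 82.3 × 0.3068 × 6 = 151.5 kips.
Design strength φR_n = 0.75 × 151.5 = 114 kips.

114 kips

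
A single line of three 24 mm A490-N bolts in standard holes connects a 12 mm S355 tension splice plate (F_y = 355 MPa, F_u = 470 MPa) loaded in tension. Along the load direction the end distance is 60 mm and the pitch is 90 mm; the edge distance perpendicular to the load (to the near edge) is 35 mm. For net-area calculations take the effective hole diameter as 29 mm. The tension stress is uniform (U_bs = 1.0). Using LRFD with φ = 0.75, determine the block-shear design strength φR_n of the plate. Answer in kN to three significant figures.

512 kN

Shear plane L_v = 60 + 2·90 = 240 mm; A_gv = 240 × 12 = 2880 mm².
A_nv = (240 − 2.5·29) × 12 = 2010 mm².
A_nt = (35 − 0.5·29) × 12 = 246 mm².
0.6 F_u A_nv = 566.8 kN; 0.6 F_y A_gv = 613.4 kN → shear rupture governs the shear term.
R_n = 566.8 + 1.0 × 470 × 246 / 1000 = 682.4 kN.
Design strength φR_n = 0.75 × 682.4 = 512 kN.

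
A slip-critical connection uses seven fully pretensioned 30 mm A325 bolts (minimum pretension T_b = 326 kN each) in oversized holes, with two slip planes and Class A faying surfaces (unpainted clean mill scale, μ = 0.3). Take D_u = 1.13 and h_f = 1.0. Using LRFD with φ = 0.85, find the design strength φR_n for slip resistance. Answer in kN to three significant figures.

R_n = μ · D_u · h_f · T_b · n_s · n_b = 0.3 × 1.13 × 1.0 × 326 × 2 × 7 = 1547 kN.
Design strength φR_n = 0.85 × 1547 = 1320 kN.

1320 kN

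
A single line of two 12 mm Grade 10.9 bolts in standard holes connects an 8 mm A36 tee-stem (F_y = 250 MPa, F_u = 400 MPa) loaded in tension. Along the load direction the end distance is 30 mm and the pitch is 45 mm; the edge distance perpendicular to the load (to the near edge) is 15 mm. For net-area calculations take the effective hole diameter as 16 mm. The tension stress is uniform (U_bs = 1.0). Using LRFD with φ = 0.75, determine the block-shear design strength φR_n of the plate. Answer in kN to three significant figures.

Shear plane L_v = 30 + 1·45 = 75 mm; A_gv = 75 × 8 = 600 mm².
A_nv = (75 − 1.5·16) × 8 = 408 mm².
A_nt = (15 − 0.5·16) × 8 = 56 mm².
0.6 F_u A_nv = 97.92 kN; 0.6 F_y A_gv = 90 kN → shear yielding governs the shear term.
R_n = 90 + 1.0 × 400 × 56 / 1000 = 112.4 kN.
Design strength φR_n = 0.75 × 112.4 = 84.3 kN.

84.3 kN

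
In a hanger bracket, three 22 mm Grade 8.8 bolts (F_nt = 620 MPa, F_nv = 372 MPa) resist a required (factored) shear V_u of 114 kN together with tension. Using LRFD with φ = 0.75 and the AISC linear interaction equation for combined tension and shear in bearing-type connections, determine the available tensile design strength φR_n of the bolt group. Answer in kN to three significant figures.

499 kN

A_b = π·22²/4 = 380.1 mm²; f_rv = 114 × 1000 / (3 × 380.1) = 99.97 MPa.
F'_nt = 1.3 F_nt − (F_nt / φF_nv) f_rv = 1.3·620 − (620/(0.75·372))·99.97 = 583.9 MPa, capped at F_nt → F'_nt = 583.9 MPa.
R_n = F'_nt · A_b · n = 583.9 × 380.1 × 3 / 1000 = 665.8 kN.
Design strength φR_n = 0.75 × 665.8 = 499 kN.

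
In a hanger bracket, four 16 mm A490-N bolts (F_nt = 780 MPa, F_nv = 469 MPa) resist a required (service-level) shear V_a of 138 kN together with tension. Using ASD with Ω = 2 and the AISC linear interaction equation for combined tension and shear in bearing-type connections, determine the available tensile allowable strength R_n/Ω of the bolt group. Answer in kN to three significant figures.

178 kN

A_b = π·16²/4 = 201.1 mm²; f_rv = 138 × 1000 / (4 × 201.1) = 171.6 MPa.
F'_nt = 1.3 F_nt − (Ω F_nt / F_nv) f_rv = 1.3·780 − (2·780/469)·171.6 = 443.3 MPa, capped at F_nt → F'_nt = 443.3 MPa.
R_n = F'_nt · A_b · n = 443.3 × 201.1 × 4 / 1000 = 356.5 kN.
Allowable strength R_n/Ω = 356.5 / 2 = 178 kN.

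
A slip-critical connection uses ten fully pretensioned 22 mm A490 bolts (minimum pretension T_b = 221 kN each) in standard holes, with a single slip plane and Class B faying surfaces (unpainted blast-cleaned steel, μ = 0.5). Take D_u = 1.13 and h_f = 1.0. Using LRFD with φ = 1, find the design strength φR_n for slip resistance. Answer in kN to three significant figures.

R_n = μ · D_u · h_f · T_b · n_s · n_b = 0.5 × 1.13 × 1.0 × 221 × 1 × 10 = 1249 kN.
Design strength φR_n = 1 × 1249 = 1250 kN.

1250 kN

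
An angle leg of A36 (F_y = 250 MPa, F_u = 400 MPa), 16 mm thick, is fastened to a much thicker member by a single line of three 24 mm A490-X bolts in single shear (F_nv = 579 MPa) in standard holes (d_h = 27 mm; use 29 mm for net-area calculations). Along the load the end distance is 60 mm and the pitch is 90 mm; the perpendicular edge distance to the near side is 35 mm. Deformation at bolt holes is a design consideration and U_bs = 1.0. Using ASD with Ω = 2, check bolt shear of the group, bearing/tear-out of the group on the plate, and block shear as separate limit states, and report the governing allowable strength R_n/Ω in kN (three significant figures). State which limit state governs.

Bolt shear: A_b = π·24²/4 = 452.4 mm²; R_n = 579 × 452.4 × 3 × 1 / 1000 = 785.8 kN → 785.8 / 2 = 393 kN.
Bearing: edge l_c = 46.5, r_n = 357.1 kN; interior l_c = 63, r_n = 368.6 kN; R_n = 357.1 + 2·368.6 = 1094 kN → 547 kN.
Block shear: A_gv = 3840, A_nv = 2680, A_nt = 328 mm²; R_n = min(0.6F_uA_nv, 0.6F_yA_gv) + U_bs·F_u·A_nt = 707.2 kN → 354 kN.
Block shear governs: 354 kN.

354 kN (block shear governs)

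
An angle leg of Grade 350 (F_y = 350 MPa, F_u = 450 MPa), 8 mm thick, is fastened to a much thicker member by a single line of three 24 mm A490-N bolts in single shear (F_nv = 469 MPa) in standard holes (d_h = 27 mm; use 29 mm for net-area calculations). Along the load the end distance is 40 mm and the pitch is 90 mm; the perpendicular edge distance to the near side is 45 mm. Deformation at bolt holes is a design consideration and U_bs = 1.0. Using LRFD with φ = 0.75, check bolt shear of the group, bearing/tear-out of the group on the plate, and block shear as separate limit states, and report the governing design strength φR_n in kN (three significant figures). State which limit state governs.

Bolt shear: A_b = π·24²/4 = 452.4 mm²; R_n = 469 × 452.4 × 3 × 1 / 1000 = 636.5 kN → 0.75 × 636.5 = 477 kN.
Bearing: edge l_c = 26.5, r_n = 114.5 kN; interior l_c = 63, r_n = 207.4 kN; R_n = 114.5 + 2·207.4 = 529.2 kN → 397 kN.
Block shear: A_gv = 1760, A_nv = 1180, A_nt = 244 mm²; R_n = min(0.6F_uA_nv, 0.6F_yA_gv) + U_bs·F_u·A_nt = 428.4 kN → 321 kN.
Block shear governs: 321 kN.

321 kN (block shear governs)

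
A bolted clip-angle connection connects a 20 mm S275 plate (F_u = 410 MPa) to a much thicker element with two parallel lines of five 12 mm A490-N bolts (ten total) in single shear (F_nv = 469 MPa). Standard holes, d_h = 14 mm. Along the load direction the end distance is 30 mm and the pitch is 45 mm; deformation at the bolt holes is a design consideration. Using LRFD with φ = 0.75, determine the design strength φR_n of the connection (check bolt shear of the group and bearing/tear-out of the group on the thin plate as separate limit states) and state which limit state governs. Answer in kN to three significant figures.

398 kN (bolt shear governs)

Bolt shear: A_b = π·12²/4 = 113.1 mm²; R_n = 469 × 113.1 × 10 × 1 / 1000 = 530.4 kN → 0.75 × 530.4 = 398 kN.
Bearing (1.2 l_c t F_u ≤ 2.4 d t F_u): upper limit = 2.4·12·20·410 / 1000 = 236.2 kN.
  Edge l_c = 30 − 14/2 = 23 → r_n = 226.3 kN; interior l_c = 45 − 14 = 31 → r_n = 236.2 kN.
  R_n,bearing = 2·226.3 + 8·236.2 = 2342 kN → 0.75 × 2342 = 1760 kN.
Bolt shear governs: 398 kN.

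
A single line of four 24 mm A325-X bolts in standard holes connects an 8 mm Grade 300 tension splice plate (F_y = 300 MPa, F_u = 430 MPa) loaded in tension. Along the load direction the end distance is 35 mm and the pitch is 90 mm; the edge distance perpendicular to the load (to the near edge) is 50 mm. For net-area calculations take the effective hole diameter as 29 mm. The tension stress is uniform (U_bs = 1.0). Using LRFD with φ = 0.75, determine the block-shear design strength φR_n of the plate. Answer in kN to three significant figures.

Shear plane L_v = 35 + 3·90 = 305 mm; A_gv = 305 × 8 = 2440 mm².
A_nv = (305 − 3.5·29) × 8 = 1628 mm².
A_nt = (50 − 0.5·29) × 8 = 284 mm².
0.6 F_u A_nv = 420 kN; 0.6 F_y A_gv = 439.2 kN → shear rupture governs the shear term.
R_n = 420 + 1.0 × 430 × 284 / 1000 = 542.1 kN.
Design strength φR_n = 0.75 × 542.1 = 407 kN.

407 kN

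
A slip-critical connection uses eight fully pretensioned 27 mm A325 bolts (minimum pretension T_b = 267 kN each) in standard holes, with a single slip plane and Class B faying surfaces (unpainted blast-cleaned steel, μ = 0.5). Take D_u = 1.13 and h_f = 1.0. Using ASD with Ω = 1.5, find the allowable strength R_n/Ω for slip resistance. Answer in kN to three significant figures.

R_n = μ · D_u · h_f · T_b · n_s · n_b = 0.5 × 1.13 × 1.0 × 267 × 1 × 8 = 1207 kN.
Allowable strength R_n/Ω = 1207 / 1.5 = 805 kN.

805 kN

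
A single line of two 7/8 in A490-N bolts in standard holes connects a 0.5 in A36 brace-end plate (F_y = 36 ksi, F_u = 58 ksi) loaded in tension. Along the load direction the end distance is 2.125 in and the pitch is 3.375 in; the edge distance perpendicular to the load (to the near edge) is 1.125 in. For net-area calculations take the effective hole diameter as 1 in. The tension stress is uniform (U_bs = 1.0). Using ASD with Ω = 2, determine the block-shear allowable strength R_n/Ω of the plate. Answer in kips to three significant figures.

38.8 kips

Shear plane L_v = 2.125 + 1·3.375 = 5.5 in; A_gv = 5.5 × 0.5 = 2.75 in².
A_nv = (5.5 − 1.5·1) × 0.5 = 2 in².
A_nt = (1.125 − 0.5·1) × 0.5 = 0.3125 in².
0.6 F_u A_nv = 69.6 kips; 0.6 F_y A_gv = 59.4 kips → shear yielding governs the shear term.
R_n = 59.4 + 1.0 × 58 × 0.3125 = 77.52 kips.
Allowable strength R_n/Ω = 77.52 / 2 = 38.8 kips.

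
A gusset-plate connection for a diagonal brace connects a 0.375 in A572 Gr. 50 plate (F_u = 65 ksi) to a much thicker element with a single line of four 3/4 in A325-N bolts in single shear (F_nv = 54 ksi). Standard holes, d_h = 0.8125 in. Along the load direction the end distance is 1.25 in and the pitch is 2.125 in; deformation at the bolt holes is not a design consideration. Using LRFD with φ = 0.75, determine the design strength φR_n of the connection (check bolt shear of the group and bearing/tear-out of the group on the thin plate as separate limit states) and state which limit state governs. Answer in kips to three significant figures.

71.6 kips (bolt shear governs)

Bolt shear: A_b = π·0.75²/4 = 0.4418 in²; R_n = 54 × 0.4418 × 4 × 1 = 95.43 kips → 0.75 × 95.43 = 71.6 kips.
Bearing (1.5 l_c t F_u ≤ 3.0 d t F_u): upper limit = 3.0·0.75·0.375·65 = 54.84 kips.
  Edge l_c = 1.25 − 0.8125/2 = 0.8438 → r_n = 30.85 kips; interior l_c = 2.125 − 0.8125 = 1.312 → r_n = 47.99 kips.
  R_n,bearing = 1·30.85 + 3·47.99 = 174.8 kips → 0.75 × 174.8 = 131 kips.
Bolt shear governs: 71.6 kips.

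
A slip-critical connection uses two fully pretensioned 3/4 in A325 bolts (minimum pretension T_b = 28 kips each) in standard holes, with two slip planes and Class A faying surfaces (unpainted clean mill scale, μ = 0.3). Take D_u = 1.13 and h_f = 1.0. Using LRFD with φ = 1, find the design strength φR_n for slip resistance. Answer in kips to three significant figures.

R_n = μ · D_u · h_f · T_b · n_s · n_b = 0.3 × 1.13 × 1.0 × 28 × 2 × 2 = 37.97 kips.
Design strength φR_n = 1 × 37.97 = 38 kips.

38 kips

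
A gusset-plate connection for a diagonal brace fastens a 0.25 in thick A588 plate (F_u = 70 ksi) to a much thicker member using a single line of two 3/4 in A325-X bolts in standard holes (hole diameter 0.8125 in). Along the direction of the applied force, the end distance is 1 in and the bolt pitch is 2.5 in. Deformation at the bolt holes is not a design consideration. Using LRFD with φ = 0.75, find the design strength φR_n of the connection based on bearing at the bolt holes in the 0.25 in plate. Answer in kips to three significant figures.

41.2 kips

Per bolt r_n = 1.5 l_c t F_u ≤ 3.0 d t F_u; upper limit = 3.0 × 0.75 × 0.25 × 70 = 39.38 kips.
Edge bolt: l_c = 1 − 0.8125/2 = 0.5938 in → 1.5 × 0.5938 × 0.25 × 70 = 15.59 → r_n = 15.59 kips.
Interior bolts: l_c = 2.5 − 0.8125 = 1.688 in → 1.5 × 1.688 × 0.25 × 70 = 44.3 → r_n = 39.38 kips.
R_n = 1 × 15.59 + 1 × 39.38 = 54.96 kips.
Design strength φR_n = 0.75 × 54.96 = 41.2 kips.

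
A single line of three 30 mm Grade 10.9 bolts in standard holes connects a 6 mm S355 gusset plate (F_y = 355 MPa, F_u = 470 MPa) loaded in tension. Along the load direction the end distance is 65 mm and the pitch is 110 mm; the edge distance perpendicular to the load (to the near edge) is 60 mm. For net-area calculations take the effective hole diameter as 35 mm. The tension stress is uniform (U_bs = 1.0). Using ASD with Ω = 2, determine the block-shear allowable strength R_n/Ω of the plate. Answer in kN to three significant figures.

Shear plane L_v = 65 + 2·110 = 285 mm; A_gv = 285 × 6 = 1710 mm².
A_nv = (285 − 2.5·35) × 6 = 1185 mm².
A_nt = (60 − 0.5·35) × 6 = 255 mm².
0.6 F_u A_nv = 334.2 kN; 0.6 F_y A_gv = 364.2 kN → shear rupture governs the shear term.
R_n = 334.2 + 1.0 × 470 × 255 / 1000 = 454 kN.
Allowable strength R_n/Ω = 454 / 2 = 227 kN.

227 kN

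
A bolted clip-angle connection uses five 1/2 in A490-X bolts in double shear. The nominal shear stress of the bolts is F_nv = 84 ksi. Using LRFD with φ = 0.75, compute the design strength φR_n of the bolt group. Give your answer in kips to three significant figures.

124 kips

A_b = π × 0.5² / 4 = 0.1963 in².
R_n = F_nv · A_b · n · n_s = 84 × 0.1963 × 5 × 2 = 164.9 kips.
Design strength φR_n = 0.75 × 164.9 = 124 kips.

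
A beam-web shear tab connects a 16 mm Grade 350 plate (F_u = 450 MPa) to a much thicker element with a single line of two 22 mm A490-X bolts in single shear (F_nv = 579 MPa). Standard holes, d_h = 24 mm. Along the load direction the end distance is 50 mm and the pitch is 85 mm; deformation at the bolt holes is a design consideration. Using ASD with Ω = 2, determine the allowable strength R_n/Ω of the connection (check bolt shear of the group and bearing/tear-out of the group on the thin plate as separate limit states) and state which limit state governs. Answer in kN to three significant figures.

Bolt shear: A_b = π·22²/4 = 380.1 mm²; R_n = 579 × 380.1 × 2 × 1 / 1000 = 440.2 kN → 440.2 / 2 = 220 kN.
Bearing (1.2 l_c t F_u ≤ 2.4 d t F_u): upper limit = 2.4·22·16·450 / 1000 = 380.2 kN.
  Edge l_c = 50 − 24/2 = 38 → r_n = 328.3 kN; interior l_c = 85 − 24 = 61 → r_n = 380.2 kN.
  R_n,bearing = 1·328.3 + 1·380.2 = 708.5 kN → 708.5 / 2 = 354 kN.
Bolt shear governs: 220 kN.

220 kN (bolt shear governs)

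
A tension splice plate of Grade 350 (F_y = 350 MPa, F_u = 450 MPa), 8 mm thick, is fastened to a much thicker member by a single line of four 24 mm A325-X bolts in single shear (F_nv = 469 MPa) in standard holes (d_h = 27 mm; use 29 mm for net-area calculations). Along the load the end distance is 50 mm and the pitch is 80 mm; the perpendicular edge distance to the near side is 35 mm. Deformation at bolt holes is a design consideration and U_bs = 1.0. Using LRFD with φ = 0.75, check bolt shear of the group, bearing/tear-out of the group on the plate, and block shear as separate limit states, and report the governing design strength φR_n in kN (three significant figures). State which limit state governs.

361 kN (block shear governs)

Bolt shear: A_b = π·24²/4 = 452.4 mm²; R_n = 469 × 452.4 × 4 × 1 / 1000 = 848.7 kN → 0.75 × 848.7 = 637 kN.
Bearing: edge l_c = 36.5, r_n = 157.7 kN; interior l_c = 53, r_n = 207.4 kN; R_n = 157.7 + 3·207.4 = 779.8 kN → 585 kN.
Block shear: A_gv = 2320, A_nv = 1508, A_nt = 164 mm²; R_n = min(0.6F_uA_nv, 0.6F_yA_gv) + U_bs·F_u·A_nt = 481 kN → 361 kN.
Block shear governs: 361 kN.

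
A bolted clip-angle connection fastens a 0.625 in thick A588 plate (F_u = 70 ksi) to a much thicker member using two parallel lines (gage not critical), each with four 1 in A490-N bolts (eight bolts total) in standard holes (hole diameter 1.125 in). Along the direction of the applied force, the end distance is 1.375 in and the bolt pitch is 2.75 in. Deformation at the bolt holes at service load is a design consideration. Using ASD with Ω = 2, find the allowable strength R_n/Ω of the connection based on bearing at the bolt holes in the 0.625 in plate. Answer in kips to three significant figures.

Per bolt r_n = 1.2 l_c t F_u ≤ 2.4 d t F_u; upper limit = 2.4 × 1 × 0.625 × 70 = 105 kips.
Edge bolt: l_c = 1.375 − 1.125/2 = 0.8125 in → 1.2 × 0.8125 × 0.625 × 70 = 42.66 → r_n = 42.66 kips.
Interior bolts: l_c = 2.75 − 1.125 = 1.625 in → 1.2 × 1.625 × 0.625 × 70 = 85.31 → r_n = 85.31 kips.
R_n = 2 × 42.66 + 6 × 85.31 = 597.2 kips.
Allowable strength R_n/Ω = 597.2 / 2 = 299 kips.

299 kips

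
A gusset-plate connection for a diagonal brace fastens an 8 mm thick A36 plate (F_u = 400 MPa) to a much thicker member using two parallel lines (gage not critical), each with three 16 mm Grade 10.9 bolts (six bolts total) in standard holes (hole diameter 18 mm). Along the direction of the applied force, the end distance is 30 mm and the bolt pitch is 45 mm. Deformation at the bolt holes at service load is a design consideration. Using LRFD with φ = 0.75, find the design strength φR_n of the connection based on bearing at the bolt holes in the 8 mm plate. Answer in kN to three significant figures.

432 kN

Per bolt r_n = 1.2 l_c t F_u ≤ 2.4 d t F_u; upper limit = 2.4 × 16 × 8 × 400 / 1000 = 122.9 kN.
Edge bolt: l_c = 30 − 18/2 = 21 mm → 1.2 × 21 × 8 × 400 / 1000 = 80.64 → r_n = 80.64 kN.
Interior bolts: l_c = 45 − 18 = 27 mm → 1.2 × 27 × 8 × 400 / 1000 = 103.7 → r_n = 103.7 kN.
R_n = 2 × 80.64 + 4 × 103.7 = 576 kN.
Design strength φR_n = 0.75 × 576 = 432 kN.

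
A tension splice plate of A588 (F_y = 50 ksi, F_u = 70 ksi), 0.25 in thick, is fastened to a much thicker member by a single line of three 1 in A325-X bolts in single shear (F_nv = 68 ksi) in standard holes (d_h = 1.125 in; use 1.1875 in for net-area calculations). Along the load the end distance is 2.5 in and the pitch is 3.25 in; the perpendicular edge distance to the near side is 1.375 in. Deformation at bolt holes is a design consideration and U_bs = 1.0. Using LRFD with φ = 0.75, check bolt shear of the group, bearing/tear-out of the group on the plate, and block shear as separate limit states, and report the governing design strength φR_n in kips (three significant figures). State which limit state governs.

57.8 kips (block shear governs)

Bolt shear: A_b = π·1²/4 = 0.7854 in²; R_n = 68 × 0.7854 × 3 × 1 = 160.2 kips → 0.75 × 160.2 = 120 kips.
Bearing: edge l_c = 1.938, r_n = 40.69 kips; interior l_c = 2.125, r_n = 42 kips; R_n = 40.69 + 2·42 = 124.7 kips → 93.5 kips.
Block shear: A_gv = 2.25, A_nv = 1.508, A_nt = 0.1953 in²; R_n = min(0.6F_uA_nv, 0.6F_yA_gv) + U_bs·F_u·A_nt = 77 kips → 57.8 kips.
Block shear governs: 57.8 kips.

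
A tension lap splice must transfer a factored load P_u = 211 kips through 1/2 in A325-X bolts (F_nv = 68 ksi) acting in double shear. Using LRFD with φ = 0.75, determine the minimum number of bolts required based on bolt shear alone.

A_b = π·0.5²/4 = 0.1963 in².
Per-bolt design strength φR_n = 0.75 × 68 × 0.1963 × 2 = 20.03 kips.
n ≥ 211 / 20.03 = 10.54 → use 11 bolts.

11 bolts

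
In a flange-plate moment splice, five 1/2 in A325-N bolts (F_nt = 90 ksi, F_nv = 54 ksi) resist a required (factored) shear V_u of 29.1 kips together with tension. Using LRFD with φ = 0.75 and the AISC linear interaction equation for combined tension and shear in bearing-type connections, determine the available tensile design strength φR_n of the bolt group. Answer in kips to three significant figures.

A_b = π·0.5²/4 = 0.1963 in²; f_rv = 29.1 / (5 × 0.1963) = 29.64 ksi.
F'_nt = 1.3 F_nt − (F_nt / φF_nv) f_rv = 1.3·90 − (90/(0.75·54))·29.64 = 51.13 ksi, capped at F_nt → F'_nt = 51.13 ksi.
R_n = F'_nt · A_b · n = 51.13 × 0.1963 × 5 = 50.2 kips.
Design strength φR_n = 0.75 × 50.2 = 37.6 kips.

37.6 kips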